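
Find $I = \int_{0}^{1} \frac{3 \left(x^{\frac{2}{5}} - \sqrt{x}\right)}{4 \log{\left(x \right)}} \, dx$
$\log{\left(\frac{14^{\frac{3}{4}} \sqrt[4]{15}}{15} \right)}$

Consider the one-parameter family: let $I(a) = \int_{0}^{1} \frac{3 \left(x^{\frac{2}{5}} - x^{a}\right)}{4 \log{\left(x \right)}} \, dx$.

Since $\dfrac{\partial}{\partial a}\,x^{a} = x^{a} \ln x$, the $\ln x$ in the denominator cancels and
$$\frac{dI}{da} = \int_{0}^{1} - \frac{3}{4} x^{a} \, dx = - \frac{3}{4} \left[\frac{x^{a+1}}{a+1}\right]_0^1 = - \frac{3}{4 a + 4}.$$

Integrating with respect to $a$ gives $I(a) = - \frac{3 \log{\left(a + 1 \right)}}{4} - \frac{3 \log{\left(5 \right)}}{4} + \frac{3 \log{\left(7 \right)}}{4} + C$.

At $a = \frac{2}{5}$ the integrand is identically $0$, so $I(\frac{2}{5}) = 0$. The closed form gives $0$, hence $C = 0$.

Setting $a = \frac{1}{2}$:
$$I = \log{\left(\frac{14^{\frac{3}{4}} \sqrt[4]{15}}{15} \right)}.$$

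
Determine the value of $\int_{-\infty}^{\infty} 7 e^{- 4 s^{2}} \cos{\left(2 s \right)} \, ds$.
$\frac{7 \sqrt{\pi}}{2 e^{\frac{1}{4}}}$

Let $b$ denote the cosine frequency and define $I(b) = \int_{-\infty}^{\infty} 7 e^{- 4 s^{2}} \cos{\left(b s \right)} \, ds$.

Differentiating under the integral sign,
$$I'(b) = \int_{-\infty}^{\infty} - 7 s e^{- 4 s^{2}} \sin{\left(b s \right)} \, ds.$$

Integrate $\int_{-\infty}^{\infty} s \sin(b s)\, e^{- 4 s^{2}}\, ds$ by parts with $u = \sin(b s)$ and $dv = s\, e^{- 4 s^{2}}\, ds$, giving $v = - \frac{e^{- 4 s^{2}}}{8}$. The boundary term vanishes and
$$\int_{-\infty}^{\infty} s \sin(b s)\, e^{- 4 s^{2}}\, ds = \frac{b}{8} \int_{-\infty}^{\infty} \cos(b s)\, e^{- 4 s^{2}}\, ds,$$
so $I'(b) = - \frac{b}{8}\, I(b)$.

This is a separable first-order ODE; solving with the initial condition $I(0) = \int_{-\infty}^{\infty} 7 e^{- 4 s^{2}}\,ds = \frac{7 \sqrt{\pi}}{2}$ gives
$$I(b) = \frac{7 \sqrt{\pi} e^{- \frac{b^{2}}{16}}}{2}.$$

Setting $b = 2$:
$$I = \frac{7 \sqrt{\pi}}{2 e^{\frac{1}{4}}}.$$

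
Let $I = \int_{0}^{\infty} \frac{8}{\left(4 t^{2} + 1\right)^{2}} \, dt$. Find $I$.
$\pi$

Begin with the known result
$$J(a) = \int_{0}^{\infty} \frac{1}{2 \left(a^{2} + t^{2}\right)} \, dt = \frac{\pi}{4 a}.$$

Differentiating under the integral sign with respect to $a$,
$$\frac{dJ}{da} = \int_{0}^{\infty} - \frac{a}{\left(a^{2} + t^{2}\right)^{2}} \, dt = - \frac{\pi}{4 a^{2}},$$
so $\int_{0}^{\infty} \frac{1}{2 \left(a^{2} + t^{2}\right)^{2}} \, dt = \frac{\pi}{8 a^{3}}$.

Setting $a = \frac{1}{2}$:
$$I = \pi.$$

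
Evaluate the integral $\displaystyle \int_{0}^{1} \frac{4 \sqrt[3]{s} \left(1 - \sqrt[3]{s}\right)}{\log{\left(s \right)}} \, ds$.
$- \log{\left(\frac{625}{256} \right)}$

Introduce a parameter $a$ in the exponent: let $I(a) = \int_{0}^{1} \frac{4 \left(\sqrt[3]{s} - s^{a}\right)}{\log{\left(s \right)}} \, ds$.

Since $\dfrac{\partial}{\partial a}\,s^{a} = s^{a} \ln s$, the $\ln s$ in the denominator cancels and
$$\frac{dI}{da} = \int_{0}^{1} -4 s^{a} \, ds = -4 \left[\frac{s^{a+1}}{a+1}\right]_0^1 = - \frac{4}{a + 1}.$$

Integrating with respect to $a$ gives $I(a) = - \log{\left(\frac{81 \left(a + 1\right)^{4}}{256} \right)} + C$.

At $a = \frac{1}{3}$ the integrand is identically $0$, so $I(\frac{1}{3}) = 0$. The closed form gives $0$, hence $C = 0$.

Setting $a = \frac{2}{3}$:
$$I = - \log{\left(\frac{625}{256} \right)}.$$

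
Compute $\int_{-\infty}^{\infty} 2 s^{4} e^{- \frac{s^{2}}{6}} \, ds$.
$54 \sqrt{6} \sqrt{\pi}$

Start from the elementary integral
$$J(a) = \int_{-\infty}^{\infty} 2 e^{- a s^{2}} \, ds = \frac{2 \sqrt{\pi}}{\sqrt{a}}.$$

Differentiating under the integral sign brings down a factor of $(-s^2)$:
$$\frac{dJ}{da} = \int_{-\infty}^{\infty} - 2 s^{2} e^{- a s^{2}} \, ds = - \frac{\sqrt{\pi}}{a^{\frac{3}{2}}}.$$

Repeating twice in total — each differentiation brings down another $(-s^2)$ — gives
$$\frac{d^{2}J}{da^{2}} = \int_{-\infty}^{\infty} 2 s^{4} e^{- a s^{2}} \, ds = \frac{3 \sqrt{\pi}}{2 a^{\frac{5}{2}}},$$
and the integrand here is exactly the target integrand, so $I = \frac{3 \sqrt{\pi}}{2 a^{\frac{5}{2}}}$.

Setting $a = \frac{1}{6}$:
$$I = 54 \sqrt{6} \sqrt{\pi}.$$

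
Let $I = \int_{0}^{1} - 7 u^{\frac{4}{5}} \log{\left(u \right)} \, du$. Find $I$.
$\frac{175}{81}$

Consider the simpler parametrised integral
$$J(a) = \int_{0}^{1} - 7 u^{a} \, du = - \frac{7}{a + 1}.$$

Differentiating under the integral sign brings down a factor of $\ln u$:
$$\frac{dJ}{da} = \int_{0}^{1} - 7 u^{a} \log{\left(u \right)} \, du = \frac{7}{\left(a + 1\right)^{2}}.$$

The integral on the left is $I$, so $I = \frac{7}{\left(a + 1\right)^{2}}$.

Setting $a = \frac{4}{5}$:
$$I = \frac{175}{81}.$$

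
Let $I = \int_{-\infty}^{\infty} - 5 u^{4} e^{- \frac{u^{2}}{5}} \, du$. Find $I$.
$- \frac{375 \sqrt{5} \sqrt{\pi}}{4}$

Start from the elementary integral
$$J(a) = \int_{-\infty}^{\infty} - 5 e^{- a u^{2}} \, du = - \frac{5 \sqrt{\pi}}{\sqrt{a}}.$$

Differentiating under the integral sign brings down a factor of $(-u^2)$:
$$\frac{dJ}{da} = \int_{-\infty}^{\infty} 5 u^{2} e^{- a u^{2}} \, du = \frac{5 \sqrt{\pi}}{2 a^{\frac{3}{2}}}.$$

Repeating twice in total — each differentiation brings down another $(-u^2)$ — gives
$$\frac{d^{2}J}{da^{2}} = \int_{-\infty}^{\infty} - 5 u^{4} e^{- a u^{2}} \, du = - \frac{15 \sqrt{\pi}}{4 a^{\frac{5}{2}}},$$
and the integrand here is exactly the target integrand, so $I = - \frac{15 \sqrt{\pi}}{4 a^{\frac{5}{2}}}$.

Setting $a = \frac{1}{5}$:
$$I = - \frac{375 \sqrt{5} \sqrt{\pi}}{4}.$$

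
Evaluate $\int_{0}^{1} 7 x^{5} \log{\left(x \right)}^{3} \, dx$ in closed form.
$- \frac{7}{216}$

Start from the elementary integral
$$J(a) = \int_{0}^{1} 7 x^{a} \, dx = \frac{7}{a + 1}.$$

Differentiating under the integral sign brings down a factor of $\ln x$:
$$\frac{dJ}{da} = \int_{0}^{1} 7 x^{a} \log{\left(x \right)} \, dx = - \frac{7}{\left(a + 1\right)^{2}}.$$

Repeating $3$ times in total — each differentiation brings down another $\ln x$ — gives
$$\frac{d^{3}J}{da^{3}} = \int_{0}^{1} 7 x^{a} \log{\left(x \right)}^{3} \, dx = - \frac{42}{\left(a + 1\right)^{4}},$$
and the integrand here is exactly the target integrand, so $I = - \frac{42}{\left(a + 1\right)^{4}}$.

Setting $a = 5$:
$$I = - \frac{7}{216}.$$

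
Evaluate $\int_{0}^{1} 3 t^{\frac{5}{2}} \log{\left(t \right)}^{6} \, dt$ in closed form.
$\frac{276480}{823543}$

Consider the simpler parametrised integral
$$J(a) = \int_{0}^{1} 3 t^{a} \, dt = \frac{3}{a + 1}.$$

Differentiating under the integral sign brings down a factor of $\ln t$:
$$\frac{dJ}{da} = \int_{0}^{1} 3 t^{a} \log{\left(t \right)} \, dt = - \frac{3}{\left(a + 1\right)^{2}}.$$

Repeating $6$ times in total — each differentiation brings down another $\ln t$ — gives
$$\frac{d^{6}J}{da^{6}} = \int_{0}^{1} 3 t^{a} \log{\left(t \right)}^{6} \, dt = \frac{2160}{\left(a + 1\right)^{7}},$$
and the integrand here is exactly the target integrand, so $I = \frac{2160}{\left(a + 1\right)^{7}}$.

Setting $a = \frac{5}{2}$:
$$I = \frac{276480}{823543}.$$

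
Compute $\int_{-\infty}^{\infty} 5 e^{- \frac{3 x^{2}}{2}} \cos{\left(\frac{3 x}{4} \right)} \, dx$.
$\frac{5 \sqrt{6} \sqrt{\pi}}{3 e^{\frac{3}{32}}}$

Define $I(b) = \int_{-\infty}^{\infty} 5 e^{- \frac{3 x^{2}}{2}} \cos{\left(b x \right)} \, dx$.

Differentiating under the integral sign,
$$I'(b) = \int_{-\infty}^{\infty} - 5 x e^{- \frac{3 x^{2}}{2}} \sin{\left(b x \right)} \, dx.$$

Integrate $\int_{-\infty}^{\infty} x \sin(b x)\, e^{- \frac{3 x^{2}}{2}}\, dx$ by parts with $u = \sin(b x)$ and $dv = x\, e^{- \frac{3 x^{2}}{2}}\, dx$, giving $v = - \frac{e^{- \frac{3 x^{2}}{2}}}{3}$. The boundary term vanishes and
$$\int_{-\infty}^{\infty} x \sin(b x)\, e^{- \frac{3 x^{2}}{2}}\, dx = \frac{b}{3} \int_{-\infty}^{\infty} \cos(b x)\, e^{- \frac{3 x^{2}}{2}}\, dx,$$
so $I'(b) = - \frac{b}{3}\, I(b)$.

This is a separable first-order ODE; solving with the initial condition $I(0) = \int_{-\infty}^{\infty} 5 e^{- \frac{3 x^{2}}{2}}\,dx = \frac{5 \sqrt{6} \sqrt{\pi}}{3}$ gives
$$I(b) = \frac{5 \sqrt{6} \sqrt{\pi} e^{- \frac{b^{2}}{6}}}{3}.$$

Setting $b = \frac{3}{4}$:
$$I = \frac{5 \sqrt{6} \sqrt{\pi}}{3 e^{\frac{3}{32}}}.$$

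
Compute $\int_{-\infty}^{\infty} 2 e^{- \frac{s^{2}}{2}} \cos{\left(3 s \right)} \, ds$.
$\frac{2 \sqrt{2} \sqrt{\pi}}{e^{\frac{9}{2}}}$

Define $I(b) = \int_{-\infty}^{\infty} 2 e^{- \frac{s^{2}}{2}} \cos{\left(b s \right)} \, ds$.

Differentiating under the integral sign,
$$I'(b) = \int_{-\infty}^{\infty} - 2 s e^{- \frac{s^{2}}{2}} \sin{\left(b s \right)} \, ds.$$

Integrate $\int_{-\infty}^{\infty} s \sin(b s)\, e^{- \frac{s^{2}}{2}}\, ds$ by parts with $u = \sin(b s)$ and $dv = s\, e^{- \frac{s^{2}}{2}}\, ds$, giving $v = - e^{- \frac{s^{2}}{2}}$. The boundary term vanishes and
$$\int_{-\infty}^{\infty} s \sin(b s)\, e^{- \frac{s^{2}}{2}}\, ds = b \int_{-\infty}^{\infty} \cos(b s)\, e^{- \frac{s^{2}}{2}}\, ds,$$
so $I'(b) = - b\, I(b)$.

This is a separable first-order ODE; solving with the initial condition $I(0) = \int_{-\infty}^{\infty} 2 e^{- \frac{s^{2}}{2}}\,ds = 2 \sqrt{2} \sqrt{\pi}$ gives
$$I(b) = 2 \sqrt{2} \sqrt{\pi} e^{- \frac{b^{2}}{2}}.$$

Setting $b = 3$:
$$I = \frac{2 \sqrt{2} \sqrt{\pi}}{e^{\frac{9}{2}}}.$$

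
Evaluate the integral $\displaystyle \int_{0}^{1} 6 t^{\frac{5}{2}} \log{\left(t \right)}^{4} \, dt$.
$\frac{4608}{16807}$

Start from the elementary integral
$$J(a) = \int_{0}^{1} 6 t^{a} \, dt = \frac{6}{a + 1}.$$

Differentiating under the integral sign brings down a factor of $\ln t$:
$$\frac{dJ}{da} = \int_{0}^{1} 6 t^{a} \log{\left(t \right)} \, dt = - \frac{6}{\left(a + 1\right)^{2}}.$$

Repeating $4$ times in total — each differentiation brings down another $\ln t$ — gives
$$\frac{d^{4}J}{da^{4}} = \int_{0}^{1} 6 t^{a} \log{\left(t \right)}^{4} \, dt = \frac{144}{\left(a + 1\right)^{5}},$$
and the integrand here is exactly the target integrand, so $I = \frac{144}{\left(a + 1\right)^{5}}$.

Setting $a = \frac{5}{2}$:
$$I = \frac{4608}{16807}.$$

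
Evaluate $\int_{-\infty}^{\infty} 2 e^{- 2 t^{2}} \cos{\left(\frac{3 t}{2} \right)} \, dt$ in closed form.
$\frac{\sqrt{2} \sqrt{\pi}}{e^{\frac{9}{32}}}$

Treat the cosine frequency as a parameter and define $I(b) = \int_{-\infty}^{\infty} 2 e^{- 2 t^{2}} \cos{\left(b t \right)} \, dt$.

Differentiating under the integral sign,
$$I'(b) = \int_{-\infty}^{\infty} - 2 t e^{- 2 t^{2}} \sin{\left(b t \right)} \, dt.$$

Integrate $\int_{-\infty}^{\infty} t \sin(b t)\, e^{- 2 t^{2}}\, dt$ by parts with $u = \sin(b t)$ and $dv = t\, e^{- 2 t^{2}}\, dt$, giving $v = - \frac{e^{- 2 t^{2}}}{4}$. The boundary term vanishes and
$$\int_{-\infty}^{\infty} t \sin(b t)\, e^{- 2 t^{2}}\, dt = \frac{b}{4} \int_{-\infty}^{\infty} \cos(b t)\, e^{- 2 t^{2}}\, dt,$$
so $I'(b) = - \frac{b}{4}\, I(b)$.

This is a separable first-order ODE; solving with the initial condition $I(0) = \int_{-\infty}^{\infty} 2 e^{- 2 t^{2}}\,dt = \sqrt{2} \sqrt{\pi}$ gives
$$I(b) = \sqrt{2} \sqrt{\pi} e^{- \frac{b^{2}}{8}}.$$

Setting $b = \frac{3}{2}$:
$$I = \frac{\sqrt{2} \sqrt{\pi}}{e^{\frac{9}{32}}}.$$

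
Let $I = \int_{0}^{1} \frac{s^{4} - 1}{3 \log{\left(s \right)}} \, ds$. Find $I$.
$\frac{\log{\left(5 \right)}}{3}$

Replace the exponent $4$ by a parameter $a$: let $I(a) = \int_{0}^{1} \frac{s^{a} - 1}{3 \log{\left(s \right)}} \, ds$.

Since $\dfrac{\partial}{\partial a}\,s^{a} = s^{a} \ln s$, the $\ln s$ in the denominator cancels and
$$\frac{dI}{da} = \int_{0}^{1} \frac{1}{3} s^{a} \, ds = \frac{1}{3} \left[\frac{s^{a+1}}{a+1}\right]_0^1 = \frac{1}{3 \left(a + 1\right)}.$$

Integrating with respect to $a$ gives $I(a) = \frac{\log{\left(a + 1 \right)}}{3} + C$.

At $a = 0$ the integrand is identically $0$, so $I(0) = 0$. The closed form gives $0$, hence $C = 0$.

Setting $a = 4$:
$$I = \frac{\log{\left(5 \right)}}{3}.$$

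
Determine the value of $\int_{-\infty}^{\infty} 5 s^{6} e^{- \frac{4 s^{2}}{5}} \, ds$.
$\frac{9375 \sqrt{5} \sqrt{\pi}}{1024}$

Consider the simpler parametrised integral
$$J(a) = \int_{-\infty}^{\infty} 5 e^{- a s^{2}} \, ds = \frac{5 \sqrt{\pi}}{\sqrt{a}}.$$

Differentiating under the integral sign brings down a factor of $(-s^2)$:
$$\frac{dJ}{da} = \int_{-\infty}^{\infty} - 5 s^{2} e^{- a s^{2}} \, ds = - \frac{5 \sqrt{\pi}}{2 a^{\frac{3}{2}}}.$$

Repeating $3$ times in total — each differentiation brings down another $(-s^2)$ — gives
$$\frac{d^{3}J}{da^{3}} = \int_{-\infty}^{\infty} - 5 s^{6} e^{- a s^{2}} \, ds = - \frac{75 \sqrt{\pi}}{8 a^{\frac{7}{2}}},$$
and the integrand here is $(-1)^{3}$ times the target integrand, so $I = (-1)^{3}\,\frac{d^{3}J}{da^{3}} = \frac{75 \sqrt{\pi}}{8 a^{\frac{7}{2}}}$.

Setting $a = \frac{4}{5}$:
$$I = \frac{9375 \sqrt{5} \sqrt{\pi}}{1024}.$$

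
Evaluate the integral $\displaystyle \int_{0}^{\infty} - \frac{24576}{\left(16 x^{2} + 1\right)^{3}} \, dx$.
$- 1152 \pi$

Start from the standard arctangent integral
$$J(a) = \int_{0}^{\infty} - \frac{6}{a^{2} + x^{2}} \, dx = - \frac{3 \pi}{a}.$$

Differentiating under the integral sign with respect to $a$,
$$\frac{dJ}{da} = \int_{0}^{\infty} \frac{12 a}{\left(a^{2} + x^{2}\right)^{2}} \, dx = \frac{3 \pi}{a^{2}},$$
so $\int_{0}^{\infty} - \frac{6}{\left(a^{2} + x^{2}\right)^{2}} \, dx = - \frac{3 \pi}{2 a^{3}}$.

Repeating — each differentiation of $1/(x^2+a^2)^j$ produces $-2ja/(x^2+a^2)^{j+1}$ — and dividing through by $-2ja$ at each step yields, after $2$ differentiations in total,
$$\int_{0}^{\infty} - \frac{6}{\left(a^{2} + x^{2}\right)^{3}} \, dx = - \frac{9 \pi}{8 a^{5}}.$$

Setting $a = \frac{1}{4}$:
$$I = - 1152 \pi.$$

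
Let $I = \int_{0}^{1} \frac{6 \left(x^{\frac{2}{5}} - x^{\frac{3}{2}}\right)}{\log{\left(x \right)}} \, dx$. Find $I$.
$- \log{\left(\frac{244140625}{7529536} \right)}$

Replace the exponent $\frac{3}{2}$ by a parameter $a$: let $I(a) = \int_{0}^{1} \frac{6 \left(x^{\frac{2}{5}} - x^{a}\right)}{\log{\left(x \right)}} \, dx$.

Since $\dfrac{\partial}{\partial a}\,x^{a} = x^{a} \ln x$, the $\ln x$ in the denominator cancels and
$$\frac{dI}{da} = \int_{0}^{1} -6 x^{a} \, dx = -6 \left[\frac{x^{a+1}}{a+1}\right]_0^1 = - \frac{6}{a + 1}.$$

Integrating with respect to $a$ gives $I(a) = - \log{\left(\frac{15625 \left(a + 1\right)^{6}}{117649} \right)} + C$.

At $a = \frac{2}{5}$ the integrand is identically $0$, so $I(\frac{2}{5}) = 0$. The closed form gives $0$, hence $C = 0$.

Setting $a = \frac{3}{2}$:
$$I = - \log{\left(\frac{244140625}{7529536} \right)}.$$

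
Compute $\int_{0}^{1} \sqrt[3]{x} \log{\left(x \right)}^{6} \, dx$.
$\frac{98415}{1024}$

Start from the elementary integral
$$J(a) = \int_{0}^{1} x^{a} \, dx = \frac{1}{a + 1}.$$

Differentiating under the integral sign brings down a factor of $\ln x$:
$$\frac{dJ}{da} = \int_{0}^{1} x^{a} \log{\left(x \right)} \, dx = - \frac{1}{\left(a + 1\right)^{2}}.$$

Repeating $6$ times in total — each differentiation brings down another $\ln x$ — gives
$$\frac{d^{6}J}{da^{6}} = \int_{0}^{1} x^{a} \log{\left(x \right)}^{6} \, dx = \frac{720}{\left(a + 1\right)^{7}},$$
and the integrand here is exactly the target integrand, so $I = \frac{720}{\left(a + 1\right)^{7}}$.

Setting $a = \frac{1}{3}$:
$$I = \frac{98415}{1024}.$$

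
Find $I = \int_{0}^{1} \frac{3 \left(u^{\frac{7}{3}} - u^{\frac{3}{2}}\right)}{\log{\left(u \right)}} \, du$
$- \log{\left(\frac{27}{64} \right)}$

Introduce a parameter $a$ in the exponent: let $I(a) = \int_{0}^{1} \frac{3 \left(u^{\frac{7}{3}} - u^{a}\right)}{\log{\left(u \right)}} \, du$.

Since $\dfrac{\partial}{\partial a}\,u^{a} = u^{a} \ln u$, the $\ln u$ in the denominator cancels and
$$\frac{dI}{da} = \int_{0}^{1} -3 u^{a} \, du = -3 \left[\frac{u^{a+1}}{a+1}\right]_0^1 = - \frac{3}{a + 1}.$$

Integrating with respect to $a$ gives $I(a) = - \log{\left(\frac{27 \left(a + 1\right)^{3}}{1000} \right)} + C$.

At $a = \frac{7}{3}$ the integrand is identically $0$, so $I(\frac{7}{3}) = 0$. The closed form gives $0$, hence $C = 0$.

Setting $a = \frac{3}{2}$:
$$I = - \log{\left(\frac{27}{64} \right)}.$$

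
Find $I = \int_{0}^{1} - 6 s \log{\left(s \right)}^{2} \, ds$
$- \frac{3}{2}$

Begin with the known integral
$$J(a) = \int_{0}^{1} - 6 s^{a} \, ds = - \frac{6}{a + 1}.$$

Differentiating under the integral sign brings down a factor of $\ln s$:
$$\frac{dJ}{da} = \int_{0}^{1} - 6 s^{a} \log{\left(s \right)} \, ds = \frac{6}{\left(a + 1\right)^{2}}.$$

Repeating twice in total — each differentiation brings down another $\ln s$ — gives
$$\frac{d^{2}J}{da^{2}} = \int_{0}^{1} - 6 s^{a} \log{\left(s \right)}^{2} \, ds = - \frac{12}{\left(a + 1\right)^{3}},$$
and the integrand here is exactly the target integrand, so $I = - \frac{12}{\left(a + 1\right)^{3}}$.

Setting $a = 1$:
$$I = - \frac{3}{2}.$$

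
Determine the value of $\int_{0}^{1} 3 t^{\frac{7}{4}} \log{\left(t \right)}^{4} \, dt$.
$\frac{73728}{161051}$

Begin with the known integral
$$J(a) = \int_{0}^{1} 3 t^{a} \, dt = \frac{3}{a + 1}.$$

Differentiating under the integral sign brings down a factor of $\ln t$:
$$\frac{dJ}{da} = \int_{0}^{1} 3 t^{a} \log{\left(t \right)} \, dt = - \frac{3}{\left(a + 1\right)^{2}}.$$

Repeating $4$ times in total — each differentiation brings down another $\ln t$ — gives
$$\frac{d^{4}J}{da^{4}} = \int_{0}^{1} 3 t^{a} \log{\left(t \right)}^{4} \, dt = \frac{72}{\left(a + 1\right)^{5}},$$
and the integrand here is exactly the target integrand, so $I = \frac{72}{\left(a + 1\right)^{5}}$.

Setting $a = \frac{7}{4}$:
$$I = \frac{73728}{161051}.$$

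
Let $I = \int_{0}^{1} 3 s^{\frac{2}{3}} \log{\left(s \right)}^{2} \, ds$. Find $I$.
$\frac{162}{125}$

Begin with the known integral
$$J(a) = \int_{0}^{1} 3 s^{a} \, ds = \frac{3}{a + 1}.$$

Differentiating under the integral sign brings down a factor of $\ln s$:
$$\frac{dJ}{da} = \int_{0}^{1} 3 s^{a} \log{\left(s \right)} \, ds = - \frac{3}{\left(a + 1\right)^{2}}.$$

Repeating twice in total — each differentiation brings down another $\ln s$ — gives
$$\frac{d^{2}J}{da^{2}} = \int_{0}^{1} 3 s^{a} \log{\left(s \right)}^{2} \, ds = \frac{6}{\left(a + 1\right)^{3}},$$
and the integrand here is exactly the target integrand, so $I = \frac{6}{\left(a + 1\right)^{3}}$.

Setting $a = \frac{2}{3}$:
$$I = \frac{162}{125}.$$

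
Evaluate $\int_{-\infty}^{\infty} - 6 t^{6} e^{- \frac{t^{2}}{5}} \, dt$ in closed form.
$- \frac{5625 \sqrt{5} \sqrt{\pi}}{4}$

Start from the elementary integral
$$J(a) = \int_{-\infty}^{\infty} - 6 e^{- a t^{2}} \, dt = - \frac{6 \sqrt{\pi}}{\sqrt{a}}.$$

Differentiating under the integral sign brings down a factor of $(-t^2)$:
$$\frac{dJ}{da} = \int_{-\infty}^{\infty} 6 t^{2} e^{- a t^{2}} \, dt = \frac{3 \sqrt{\pi}}{a^{\frac{3}{2}}}.$$

Repeating $3$ times in total — each differentiation brings down another $(-t^2)$ — gives
$$\frac{d^{3}J}{da^{3}} = \int_{-\infty}^{\infty} 6 t^{6} e^{- a t^{2}} \, dt = \frac{45 \sqrt{\pi}}{4 a^{\frac{7}{2}}},$$
and the integrand here is $(-1)^{3}$ times the target integrand, so $I = (-1)^{3}\,\frac{d^{3}J}{da^{3}} = - \frac{45 \sqrt{\pi}}{4 a^{\frac{7}{2}}}$.

Setting $a = \frac{1}{5}$:
$$I = - \frac{5625 \sqrt{5} \sqrt{\pi}}{4}.$$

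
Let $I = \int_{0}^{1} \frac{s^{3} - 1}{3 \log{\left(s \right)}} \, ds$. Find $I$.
$\frac{2 \log{\left(2 \right)}}{3}$

Consider the one-parameter family: let $I(a) = \int_{0}^{1} \frac{s^{a} - 1}{3 \log{\left(s \right)}} \, ds$.

Since $\dfrac{\partial}{\partial a}\,s^{a} = s^{a} \ln s$, the $\ln s$ in the denominator cancels and
$$\frac{dI}{da} = \int_{0}^{1} \frac{1}{3} s^{a} \, ds = \frac{1}{3} \left[\frac{s^{a+1}}{a+1}\right]_0^1 = \frac{1}{3 \left(a + 1\right)}.$$

Integrating with respect to $a$ gives $I(a) = \frac{\log{\left(a + 1 \right)}}{3} + C$.

At $a = 0$ the integrand is identically $0$, so $I(0) = 0$. The closed form gives $0$, hence $C = 0$.

Setting $a = 3$:
$$I = \frac{2 \log{\left(2 \right)}}{3}.$$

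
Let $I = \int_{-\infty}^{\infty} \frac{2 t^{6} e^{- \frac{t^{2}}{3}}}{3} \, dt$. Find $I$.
$\frac{135 \sqrt{3} \sqrt{\pi}}{4}$

Start from the elementary integral
$$J(a) = \int_{-\infty}^{\infty} \frac{2 e^{- a t^{2}}}{3} \, dt = \frac{2 \sqrt{\pi}}{3 \sqrt{a}}.$$

Differentiating under the integral sign brings down a factor of $(-t^2)$:
$$\frac{dJ}{da} = \int_{-\infty}^{\infty} - \frac{2 t^{2} e^{- a t^{2}}}{3} \, dt = - \frac{\sqrt{\pi}}{3 a^{\frac{3}{2}}}.$$

Repeating $3$ times in total — each differentiation brings down another $(-t^2)$ — gives
$$\frac{d^{3}J}{da^{3}} = \int_{-\infty}^{\infty} - \frac{2 t^{6} e^{- a t^{2}}}{3} \, dt = - \frac{5 \sqrt{\pi}}{4 a^{\frac{7}{2}}},$$
and the integrand here is $(-1)^{3}$ times the target integrand, so $I = (-1)^{3}\,\frac{d^{3}J}{da^{3}} = \frac{5 \sqrt{\pi}}{4 a^{\frac{7}{2}}}$.

Setting $a = \frac{1}{3}$:
$$I = \frac{135 \sqrt{3} \sqrt{\pi}}{4}.$$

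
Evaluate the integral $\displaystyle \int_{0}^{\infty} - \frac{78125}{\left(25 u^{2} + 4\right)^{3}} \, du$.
$- \frac{46875 \pi}{512}$

Begin with the known result
$$J(a) = \int_{0}^{\infty} - \frac{5}{a^{2} + u^{2}} \, du = - \frac{5 \pi}{2 a}.$$

Differentiating under the integral sign with respect to $a$,
$$\frac{dJ}{da} = \int_{0}^{\infty} \frac{10 a}{\left(a^{2} + u^{2}\right)^{2}} \, du = \frac{5 \pi}{2 a^{2}},$$
so $\int_{0}^{\infty} - \frac{5}{\left(a^{2} + u^{2}\right)^{2}} \, du = - \frac{5 \pi}{4 a^{3}}$.

Repeating — each differentiation of $1/(u^2+a^2)^j$ produces $-2ja/(u^2+a^2)^{j+1}$ — and dividing through by $-2ja$ at each step yields, after $2$ differentiations in total,
$$\int_{0}^{\infty} - \frac{5}{\left(a^{2} + u^{2}\right)^{3}} \, du = - \frac{15 \pi}{16 a^{5}}.$$

Setting $a = \frac{2}{5}$:
$$I = - \frac{46875 \pi}{512}.$$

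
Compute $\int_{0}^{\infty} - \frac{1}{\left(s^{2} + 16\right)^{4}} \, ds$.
$- \frac{5 \pi}{524288}$

Start from the standard arctangent integral
$$J(a) = \int_{0}^{\infty} - \frac{1}{a^{2} + s^{2}} \, ds = - \frac{\pi}{2 a}.$$

Differentiating under the integral sign with respect to $a$,
$$\frac{dJ}{da} = \int_{0}^{\infty} \frac{2 a}{\left(a^{2} + s^{2}\right)^{2}} \, ds = \frac{\pi}{2 a^{2}},$$
so $\int_{0}^{\infty} - \frac{1}{\left(a^{2} + s^{2}\right)^{2}} \, ds = - \frac{\pi}{4 a^{3}}$.

Repeating — each differentiation of $1/(s^2+a^2)^j$ produces $-2ja/(s^2+a^2)^{j+1}$ — and dividing through by $-2ja$ at each step yields, after $3$ differentiations in total,
$$\int_{0}^{\infty} - \frac{1}{\left(a^{2} + s^{2}\right)^{4}} \, ds = - \frac{5 \pi}{32 a^{7}}.$$

Setting $a = 4$:
$$I = - \frac{5 \pi}{524288}.$$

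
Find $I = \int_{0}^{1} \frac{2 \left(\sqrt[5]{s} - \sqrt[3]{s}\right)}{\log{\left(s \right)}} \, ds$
$- \log{\left(\frac{100}{81} \right)}$

Consider the one-parameter family: let $I(a) = \int_{0}^{1} \frac{2 \left(\sqrt[5]{s} - s^{a}\right)}{\log{\left(s \right)}} \, ds$.

Since $\dfrac{\partial}{\partial a}\,s^{a} = s^{a} \ln s$, the $\ln s$ in the denominator cancels and
$$\frac{dI}{da} = \int_{0}^{1} -2 s^{a} \, ds = -2 \left[\frac{s^{a+1}}{a+1}\right]_0^1 = - \frac{2}{a + 1}.$$

Integrating with respect to $a$ gives $I(a) = - \log{\left(\frac{25 \left(a + 1\right)^{2}}{36} \right)} + C$.

At $a = \frac{1}{5}$ the integrand is identically $0$, so $I(\frac{1}{5}) = 0$. The closed form gives $0$, hence $C = 0$.

Setting $a = \frac{1}{3}$:
$$I = - \log{\left(\frac{100}{81} \right)}.$$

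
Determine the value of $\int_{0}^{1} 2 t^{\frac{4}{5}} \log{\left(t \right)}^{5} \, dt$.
$- \frac{1250000}{177147}$

Start from the elementary integral
$$J(a) = \int_{0}^{1} 2 t^{a} \, dt = \frac{2}{a + 1}.$$

Differentiating under the integral sign brings down a factor of $\ln t$:
$$\frac{dJ}{da} = \int_{0}^{1} 2 t^{a} \log{\left(t \right)} \, dt = - \frac{2}{\left(a + 1\right)^{2}}.$$

Repeating $5$ times in total — each differentiation brings down another $\ln t$ — gives
$$\frac{d^{5}J}{da^{5}} = \int_{0}^{1} 2 t^{a} \log{\left(t \right)}^{5} \, dt = - \frac{240}{\left(a + 1\right)^{6}},$$
and the integrand here is exactly the target integrand, so $I = - \frac{240}{\left(a + 1\right)^{6}}$.

Setting $a = \frac{4}{5}$:
$$I = - \frac{1250000}{177147}.$$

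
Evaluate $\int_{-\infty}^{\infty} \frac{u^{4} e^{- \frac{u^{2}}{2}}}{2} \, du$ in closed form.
$\frac{3 \sqrt{2} \sqrt{\pi}}{2}$

Consider the simpler parametrised integral
$$J(a) = \int_{-\infty}^{\infty} \frac{e^{- a u^{2}}}{2} \, du = \frac{\sqrt{\pi}}{2 \sqrt{a}}.$$

Differentiating under the integral sign brings down a factor of $(-u^2)$:
$$\frac{dJ}{da} = \int_{-\infty}^{\infty} - \frac{u^{2} e^{- a u^{2}}}{2} \, du = - \frac{\sqrt{\pi}}{4 a^{\frac{3}{2}}}.$$

Repeating twice in total — each differentiation brings down another $(-u^2)$ — gives
$$\frac{d^{2}J}{da^{2}} = \int_{-\infty}^{\infty} \frac{u^{4} e^{- a u^{2}}}{2} \, du = \frac{3 \sqrt{\pi}}{8 a^{\frac{5}{2}}},$$
and the integrand here is exactly the target integrand, so $I = \frac{3 \sqrt{\pi}}{8 a^{\frac{5}{2}}}$.

Setting $a = \frac{1}{2}$:
$$I = \frac{3 \sqrt{2} \sqrt{\pi}}{2}.$$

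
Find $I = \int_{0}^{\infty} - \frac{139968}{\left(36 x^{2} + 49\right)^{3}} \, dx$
$- \frac{4374 \pi}{16807}$

Recall the elementary integral
$$J(a) = \int_{0}^{\infty} - \frac{3}{a^{2} + x^{2}} \, dx = - \frac{3 \pi}{2 a}.$$

Differentiating under the integral sign with respect to $a$,
$$\frac{dJ}{da} = \int_{0}^{\infty} \frac{6 a}{\left(a^{2} + x^{2}\right)^{2}} \, dx = \frac{3 \pi}{2 a^{2}},$$
so $\int_{0}^{\infty} - \frac{3}{\left(a^{2} + x^{2}\right)^{2}} \, dx = - \frac{3 \pi}{4 a^{3}}$.

Repeating — each differentiation of $1/(x^2+a^2)^j$ produces $-2ja/(x^2+a^2)^{j+1}$ — and dividing through by $-2ja$ at each step yields, after $2$ differentiations in total,
$$\int_{0}^{\infty} - \frac{3}{\left(a^{2} + x^{2}\right)^{3}} \, dx = - \frac{9 \pi}{16 a^{5}}.$$

Setting $a = \frac{7}{6}$:
$$I = - \frac{4374 \pi}{16807}.$$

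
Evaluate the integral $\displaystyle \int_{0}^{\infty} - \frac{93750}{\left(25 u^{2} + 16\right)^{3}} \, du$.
$- \frac{28125 \pi}{8192}$

Start from the standard arctangent integral
$$J(a) = \int_{0}^{\infty} - \frac{6}{a^{2} + u^{2}} \, du = - \frac{3 \pi}{a}.$$

Differentiating under the integral sign with respect to $a$,
$$\frac{dJ}{da} = \int_{0}^{\infty} \frac{12 a}{\left(a^{2} + u^{2}\right)^{2}} \, du = \frac{3 \pi}{a^{2}},$$
so $\int_{0}^{\infty} - \frac{6}{\left(a^{2} + u^{2}\right)^{2}} \, du = - \frac{3 \pi}{2 a^{3}}$.

Repeating — each differentiation of $1/(u^2+a^2)^j$ produces $-2ja/(u^2+a^2)^{j+1}$ — and dividing through by $-2ja$ at each step yields, after $2$ differentiations in total,
$$\int_{0}^{\infty} - \frac{6}{\left(a^{2} + u^{2}\right)^{3}} \, du = - \frac{9 \pi}{8 a^{5}}.$$

Setting $a = \frac{4}{5}$:
$$I = - \frac{28125 \pi}{8192}.$$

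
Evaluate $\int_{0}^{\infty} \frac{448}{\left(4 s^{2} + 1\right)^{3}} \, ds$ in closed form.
$42 \pi$

Begin with the known result
$$J(a) = \int_{0}^{\infty} \frac{7}{a^{2} + s^{2}} \, ds = \frac{7 \pi}{2 a}.$$

Differentiating under the integral sign with respect to $a$,
$$\frac{dJ}{da} = \int_{0}^{\infty} - \frac{14 a}{\left(a^{2} + s^{2}\right)^{2}} \, ds = - \frac{7 \pi}{2 a^{2}},$$
so $\int_{0}^{\infty} \frac{7}{\left(a^{2} + s^{2}\right)^{2}} \, ds = \frac{7 \pi}{4 a^{3}}$.

Repeating — each differentiation of $1/(s^2+a^2)^j$ produces $-2ja/(s^2+a^2)^{j+1}$ — and dividing through by $-2ja$ at each step yields, after $2$ differentiations in total,
$$\int_{0}^{\infty} \frac{7}{\left(a^{2} + s^{2}\right)^{3}} \, ds = \frac{21 \pi}{16 a^{5}}.$$

Setting $a = \frac{1}{2}$:
$$I = 42 \pi.$$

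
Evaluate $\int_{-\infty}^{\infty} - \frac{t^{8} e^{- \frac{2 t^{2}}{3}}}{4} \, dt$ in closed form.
$- \frac{8505 \sqrt{6} \sqrt{\pi}}{2048}$

Begin with the known integral
$$J(a) = \int_{-\infty}^{\infty} - \frac{e^{- a t^{2}}}{4} \, dt = - \frac{\sqrt{\pi}}{4 \sqrt{a}}.$$

Differentiating under the integral sign brings down a factor of $(-t^2)$:
$$\frac{dJ}{da} = \int_{-\infty}^{\infty} \frac{t^{2} e^{- a t^{2}}}{4} \, dt = \frac{\sqrt{\pi}}{8 a^{\frac{3}{2}}}.$$

Repeating $4$ times in total — each differentiation brings down another $(-t^2)$ — gives
$$\frac{d^{4}J}{da^{4}} = \int_{-\infty}^{\infty} - \frac{t^{8} e^{- a t^{2}}}{4} \, dt = - \frac{105 \sqrt{\pi}}{64 a^{\frac{9}{2}}},$$
and the integrand here is exactly the target integrand, so $I = - \frac{105 \sqrt{\pi}}{64 a^{\frac{9}{2}}}$.

Setting $a = \frac{2}{3}$:
$$I = - \frac{8505 \sqrt{6} \sqrt{\pi}}{2048}.$$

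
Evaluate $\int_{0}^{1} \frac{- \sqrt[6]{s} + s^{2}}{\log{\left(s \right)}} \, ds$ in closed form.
$\log{\left(\frac{18}{7} \right)}$

Replace the exponent $2$ by a parameter $a$: let $I(a) = \int_{0}^{1} \frac{- \sqrt[6]{s} + s^{a}}{\log{\left(s \right)}} \, ds$.

Since $\dfrac{\partial}{\partial a}\,s^{a} = s^{a} \ln s$, the $\ln s$ in the denominator cancels and
$$\frac{dI}{da} = \int_{0}^{1} s^{a} \, ds = \left[\frac{s^{a+1}}{a+1}\right]_0^1 = \frac{1}{a + 1}.$$

Integrating with respect to $a$ gives $I(a) = \log{\left(\frac{6 a}{7} + \frac{6}{7} \right)} + C$.

At $a = \frac{1}{6}$ the integrand is identically $0$, so $I(\frac{1}{6}) = 0$. The closed form gives $0$, hence $C = 0$.

Setting $a = 2$:
$$I = \log{\left(\frac{18}{7} \right)}.$$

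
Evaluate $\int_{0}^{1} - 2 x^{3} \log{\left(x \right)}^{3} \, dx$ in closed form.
$\frac{3}{64}$

Begin with the known integral
$$J(a) = \int_{0}^{1} - 2 x^{a} \, dx = - \frac{2}{a + 1}.$$

Differentiating under the integral sign brings down a factor of $\ln x$:
$$\frac{dJ}{da} = \int_{0}^{1} - 2 x^{a} \log{\left(x \right)} \, dx = \frac{2}{\left(a + 1\right)^{2}}.$$

Repeating $3$ times in total — each differentiation brings down another $\ln x$ — gives
$$\frac{d^{3}J}{da^{3}} = \int_{0}^{1} - 2 x^{a} \log{\left(x \right)}^{3} \, dx = \frac{12}{\left(a + 1\right)^{4}},$$
and the integrand here is exactly the target integrand, so $I = \frac{12}{\left(a + 1\right)^{4}}$.

Setting $a = 3$:
$$I = \frac{3}{64}.$$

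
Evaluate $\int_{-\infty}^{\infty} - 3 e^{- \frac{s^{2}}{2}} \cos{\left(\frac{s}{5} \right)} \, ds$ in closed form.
$- \frac{3 \sqrt{2} \sqrt{\pi}}{e^{\frac{1}{50}}}$

Define $I(b) = \int_{-\infty}^{\infty} - 3 e^{- \frac{s^{2}}{2}} \cos{\left(b s \right)} \, ds$.

Differentiating under the integral sign,
$$I'(b) = \int_{-\infty}^{\infty} 3 s e^{- \frac{s^{2}}{2}} \sin{\left(b s \right)} \, ds.$$

Integrate $\int_{-\infty}^{\infty} s \sin(b s)\, e^{- \frac{s^{2}}{2}}\, ds$ by parts with $u = \sin(b s)$ and $dv = s\, e^{- \frac{s^{2}}{2}}\, ds$, giving $v = - e^{- \frac{s^{2}}{2}}$. The boundary term vanishes and
$$\int_{-\infty}^{\infty} s \sin(b s)\, e^{- \frac{s^{2}}{2}}\, ds = b \int_{-\infty}^{\infty} \cos(b s)\, e^{- \frac{s^{2}}{2}}\, ds,$$
so $I'(b) = - b\, I(b)$.

This is a separable first-order ODE; solving with the initial condition $I(0) = \int_{-\infty}^{\infty} - 3 e^{- \frac{s^{2}}{2}}\,ds = - 3 \sqrt{2} \sqrt{\pi}$ gives
$$I(b) = - 3 \sqrt{2} \sqrt{\pi} e^{- \frac{b^{2}}{2}}.$$

Setting $b = \frac{1}{5}$:
$$I = - \frac{3 \sqrt{2} \sqrt{\pi}}{e^{\frac{1}{50}}}.$$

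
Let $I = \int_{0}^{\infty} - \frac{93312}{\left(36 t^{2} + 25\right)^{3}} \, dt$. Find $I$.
$- \frac{2916 \pi}{3125}$

Recall the elementary integral
$$J(a) = \int_{0}^{\infty} - \frac{2}{a^{2} + t^{2}} \, dt = - \frac{\pi}{a}.$$

Differentiating under the integral sign with respect to $a$,
$$\frac{dJ}{da} = \int_{0}^{\infty} \frac{4 a}{\left(a^{2} + t^{2}\right)^{2}} \, dt = \frac{\pi}{a^{2}},$$
so $\int_{0}^{\infty} - \frac{2}{\left(a^{2} + t^{2}\right)^{2}} \, dt = - \frac{\pi}{2 a^{3}}$.

Repeating — each differentiation of $1/(t^2+a^2)^j$ produces $-2ja/(t^2+a^2)^{j+1}$ — and dividing through by $-2ja$ at each step yields, after $2$ differentiations in total,
$$\int_{0}^{\infty} - \frac{2}{\left(a^{2} + t^{2}\right)^{3}} \, dt = - \frac{3 \pi}{8 a^{5}}.$$

Setting $a = \frac{5}{6}$:
$$I = - \frac{2916 \pi}{3125}.$$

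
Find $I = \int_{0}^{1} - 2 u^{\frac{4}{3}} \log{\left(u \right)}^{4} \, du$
$- \frac{11664}{16807}$

Begin with the known integral
$$J(a) = \int_{0}^{1} - 2 u^{a} \, du = - \frac{2}{a + 1}.$$

Differentiating under the integral sign brings down a factor of $\ln u$:
$$\frac{dJ}{da} = \int_{0}^{1} - 2 u^{a} \log{\left(u \right)} \, du = \frac{2}{\left(a + 1\right)^{2}}.$$

Repeating $4$ times in total — each differentiation brings down another $\ln u$ — gives
$$\frac{d^{4}J}{da^{4}} = \int_{0}^{1} - 2 u^{a} \log{\left(u \right)}^{4} \, du = - \frac{48}{\left(a + 1\right)^{5}},$$
and the integrand here is exactly the target integrand, so $I = - \frac{48}{\left(a + 1\right)^{5}}$.

Setting $a = \frac{4}{3}$:
$$I = - \frac{11664}{16807}.$$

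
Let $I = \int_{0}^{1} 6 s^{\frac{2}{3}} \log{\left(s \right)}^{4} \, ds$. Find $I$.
$\frac{34992}{3125}$

Start from the elementary integral
$$J(a) = \int_{0}^{1} 6 s^{a} \, ds = \frac{6}{a + 1}.$$

Differentiating under the integral sign brings down a factor of $\ln s$:
$$\frac{dJ}{da} = \int_{0}^{1} 6 s^{a} \log{\left(s \right)} \, ds = - \frac{6}{\left(a + 1\right)^{2}}.$$

Repeating $4$ times in total — each differentiation brings down another $\ln s$ — gives
$$\frac{d^{4}J}{da^{4}} = \int_{0}^{1} 6 s^{a} \log{\left(s \right)}^{4} \, ds = \frac{144}{\left(a + 1\right)^{5}},$$
and the integrand here is exactly the target integrand, so $I = \frac{144}{\left(a + 1\right)^{5}}$.

Setting $a = \frac{2}{3}$:
$$I = \frac{34992}{3125}.$$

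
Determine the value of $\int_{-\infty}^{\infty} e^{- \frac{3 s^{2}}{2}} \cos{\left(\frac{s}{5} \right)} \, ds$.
$\frac{\sqrt{6} \sqrt{\pi}}{3 e^{\frac{1}{150}}}$

Define $I(b) = \int_{-\infty}^{\infty} e^{- \frac{3 s^{2}}{2}} \cos{\left(b s \right)} \, ds$.

Differentiating under the integral sign,
$$I'(b) = \int_{-\infty}^{\infty} - s e^{- \frac{3 s^{2}}{2}} \sin{\left(b s \right)} \, ds.$$

Integrate $\int_{-\infty}^{\infty} s \sin(b s)\, e^{- \frac{3 s^{2}}{2}}\, ds$ by parts with $u = \sin(b s)$ and $dv = s\, e^{- \frac{3 s^{2}}{2}}\, ds$, giving $v = - \frac{e^{- \frac{3 s^{2}}{2}}}{3}$. The boundary term vanishes and
$$\int_{-\infty}^{\infty} s \sin(b s)\, e^{- \frac{3 s^{2}}{2}}\, ds = \frac{b}{3} \int_{-\infty}^{\infty} \cos(b s)\, e^{- \frac{3 s^{2}}{2}}\, ds,$$
so $I'(b) = - \frac{b}{3}\, I(b)$.

This is a separable first-order ODE; solving with the initial condition $I(0) = \int_{-\infty}^{\infty} e^{- \frac{3 s^{2}}{2}}\,ds = \frac{\sqrt{6} \sqrt{\pi}}{3}$ gives
$$I(b) = \frac{\sqrt{6} \sqrt{\pi} e^{- \frac{b^{2}}{6}}}{3}.$$

Setting $b = \frac{1}{5}$:
$$I = \frac{\sqrt{6} \sqrt{\pi}}{3 e^{\frac{1}{150}}}.$$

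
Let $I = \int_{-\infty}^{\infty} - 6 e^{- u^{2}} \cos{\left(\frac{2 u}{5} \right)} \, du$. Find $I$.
$- \frac{6 \sqrt{\pi}}{e^{\frac{1}{25}}}$

Let $b$ denote the cosine frequency and define $I(b) = \int_{-\infty}^{\infty} - 6 e^{- u^{2}} \cos{\left(b u \right)} \, du$.

Differentiating under the integral sign,
$$I'(b) = \int_{-\infty}^{\infty} 6 u e^{- u^{2}} \sin{\left(b u \right)} \, du.$$

Integrate $\int_{-\infty}^{\infty} u \sin(b u)\, e^{- u^{2}}\, du$ by parts with $w = \sin(b u)$ and $dv = u\, e^{- u^{2}}\, du$, giving $v = - \frac{e^{- u^{2}}}{2}$. The boundary term vanishes and
$$\int_{-\infty}^{\infty} u \sin(b u)\, e^{- u^{2}}\, du = \frac{b}{2} \int_{-\infty}^{\infty} \cos(b u)\, e^{- u^{2}}\, du,$$
so $I'(b) = - \frac{b}{2}\, I(b)$.

This is a separable first-order ODE; solving with the initial condition $I(0) = \int_{-\infty}^{\infty} - 6 e^{- u^{2}}\,du = - 6 \sqrt{\pi}$ gives
$$I(b) = - 6 \sqrt{\pi} e^{- \frac{b^{2}}{4}}.$$

Setting $b = \frac{2}{5}$:
$$I = - \frac{6 \sqrt{\pi}}{e^{\frac{1}{25}}}.$$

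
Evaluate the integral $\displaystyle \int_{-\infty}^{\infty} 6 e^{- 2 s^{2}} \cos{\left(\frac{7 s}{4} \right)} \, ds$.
$\frac{3 \sqrt{2} \sqrt{\pi}}{e^{\frac{49}{128}}}$

Treat the cosine frequency as a parameter and define $I(b) = \int_{-\infty}^{\infty} 6 e^{- 2 s^{2}} \cos{\left(b s \right)} \, ds$.

Differentiating under the integral sign,
$$I'(b) = \int_{-\infty}^{\infty} - 6 s e^{- 2 s^{2}} \sin{\left(b s \right)} \, ds.$$

Integrate $\int_{-\infty}^{\infty} s \sin(b s)\, e^{- 2 s^{2}}\, ds$ by parts with $u = \sin(b s)$ and $dv = s\, e^{- 2 s^{2}}\, ds$, giving $v = - \frac{e^{- 2 s^{2}}}{4}$. The boundary term vanishes and
$$\int_{-\infty}^{\infty} s \sin(b s)\, e^{- 2 s^{2}}\, ds = \frac{b}{4} \int_{-\infty}^{\infty} \cos(b s)\, e^{- 2 s^{2}}\, ds,$$
so $I'(b) = - \frac{b}{4}\, I(b)$.

This is a separable first-order ODE; solving with the initial condition $I(0) = \int_{-\infty}^{\infty} 6 e^{- 2 s^{2}}\,ds = 3 \sqrt{2} \sqrt{\pi}$ gives
$$I(b) = 3 \sqrt{2} \sqrt{\pi} e^{- \frac{b^{2}}{8}}.$$

Setting $b = \frac{7}{4}$:
$$I = \frac{3 \sqrt{2} \sqrt{\pi}}{e^{\frac{49}{128}}}.$$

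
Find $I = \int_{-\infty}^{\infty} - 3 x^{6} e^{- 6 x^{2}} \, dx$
$- \frac{5 \sqrt{6} \sqrt{\pi}}{1152}$

Begin with the known integral
$$J(a) = \int_{-\infty}^{\infty} - 3 e^{- a x^{2}} \, dx = - \frac{3 \sqrt{\pi}}{\sqrt{a}}.$$

Differentiating under the integral sign brings down a factor of $(-x^2)$:
$$\frac{dJ}{da} = \int_{-\infty}^{\infty} 3 x^{2} e^{- a x^{2}} \, dx = \frac{3 \sqrt{\pi}}{2 a^{\frac{3}{2}}}.$$

Repeating $3$ times in total — each differentiation brings down another $(-x^2)$ — gives
$$\frac{d^{3}J}{da^{3}} = \int_{-\infty}^{\infty} 3 x^{6} e^{- a x^{2}} \, dx = \frac{45 \sqrt{\pi}}{8 a^{\frac{7}{2}}},$$
and the integrand here is $(-1)^{3}$ times the target integrand, so $I = (-1)^{3}\,\frac{d^{3}J}{da^{3}} = - \frac{45 \sqrt{\pi}}{8 a^{\frac{7}{2}}}$.

Setting $a = 6$:
$$I = - \frac{5 \sqrt{6} \sqrt{\pi}}{1152}.$$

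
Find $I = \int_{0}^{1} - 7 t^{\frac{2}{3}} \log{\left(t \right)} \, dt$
$\frac{63}{25}$

Consider the simpler parametrised integral
$$J(a) = \int_{0}^{1} - 7 t^{a} \, dt = - \frac{7}{a + 1}.$$

Differentiating under the integral sign brings down a factor of $\ln t$:
$$\frac{dJ}{da} = \int_{0}^{1} - 7 t^{a} \log{\left(t \right)} \, dt = \frac{7}{\left(a + 1\right)^{2}}.$$

The integral on the left is $I$, so $I = \frac{7}{\left(a + 1\right)^{2}}$.

Setting $a = \frac{2}{3}$:
$$I = \frac{63}{25}.$$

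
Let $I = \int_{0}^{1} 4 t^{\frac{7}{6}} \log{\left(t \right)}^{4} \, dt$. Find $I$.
$\frac{746496}{371293}$

Start from the elementary integral
$$J(a) = \int_{0}^{1} 4 t^{a} \, dt = \frac{4}{a + 1}.$$

Differentiating under the integral sign brings down a factor of $\ln t$:
$$\frac{dJ}{da} = \int_{0}^{1} 4 t^{a} \log{\left(t \right)} \, dt = - \frac{4}{\left(a + 1\right)^{2}}.$$

Repeating $4$ times in total — each differentiation brings down another $\ln t$ — gives
$$\frac{d^{4}J}{da^{4}} = \int_{0}^{1} 4 t^{a} \log{\left(t \right)}^{4} \, dt = \frac{96}{\left(a + 1\right)^{5}},$$
and the integrand here is exactly the target integrand, so $I = \frac{96}{\left(a + 1\right)^{5}}$.

Setting $a = \frac{7}{6}$:
$$I = \frac{746496}{371293}.$$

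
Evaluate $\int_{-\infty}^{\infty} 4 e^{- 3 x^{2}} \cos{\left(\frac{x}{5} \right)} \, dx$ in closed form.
$\frac{4 \sqrt{3} \sqrt{\pi}}{3 e^{\frac{1}{300}}}$

Treat the cosine frequency as a parameter and define $I(b) = \int_{-\infty}^{\infty} 4 e^{- 3 x^{2}} \cos{\left(b x \right)} \, dx$.

Differentiating under the integral sign,
$$I'(b) = \int_{-\infty}^{\infty} - 4 x e^{- 3 x^{2}} \sin{\left(b x \right)} \, dx.$$

Integrate $\int_{-\infty}^{\infty} x \sin(b x)\, e^{- 3 x^{2}}\, dx$ by parts with $u = \sin(b x)$ and $dv = x\, e^{- 3 x^{2}}\, dx$, giving $v = - \frac{e^{- 3 x^{2}}}{6}$. The boundary term vanishes and
$$\int_{-\infty}^{\infty} x \sin(b x)\, e^{- 3 x^{2}}\, dx = \frac{b}{6} \int_{-\infty}^{\infty} \cos(b x)\, e^{- 3 x^{2}}\, dx,$$
so $I'(b) = - \frac{b}{6}\, I(b)$.

This is a separable first-order ODE; solving with the initial condition $I(0) = \int_{-\infty}^{\infty} 4 e^{- 3 x^{2}}\,dx = \frac{4 \sqrt{3} \sqrt{\pi}}{3}$ gives
$$I(b) = \frac{4 \sqrt{3} \sqrt{\pi} e^{- \frac{b^{2}}{12}}}{3}.$$

Setting $b = \frac{1}{5}$:
$$I = \frac{4 \sqrt{3} \sqrt{\pi}}{3 e^{\frac{1}{300}}}.$$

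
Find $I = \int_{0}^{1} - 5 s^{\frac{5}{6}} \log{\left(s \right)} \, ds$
$\frac{180}{121}$

Consider the simpler parametrised integral
$$J(a) = \int_{0}^{1} - 5 s^{a} \, ds = - \frac{5}{a + 1}.$$

Differentiating under the integral sign brings down a factor of $\ln s$:
$$\frac{dJ}{da} = \int_{0}^{1} - 5 s^{a} \log{\left(s \right)} \, ds = \frac{5}{\left(a + 1\right)^{2}}.$$

The integral on the left is $I$, so $I = \frac{5}{\left(a + 1\right)^{2}}$.

Setting $a = \frac{5}{6}$:
$$I = \frac{180}{121}.$$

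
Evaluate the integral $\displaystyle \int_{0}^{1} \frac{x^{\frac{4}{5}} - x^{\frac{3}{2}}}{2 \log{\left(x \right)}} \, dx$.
$\log{\left(\frac{3 \sqrt{2}}{5} \right)}$

Consider the one-parameter family: let $I(a) = \int_{0}^{1} \frac{x^{\frac{4}{5}} - x^{a}}{2 \log{\left(x \right)}} \, dx$.

Since $\dfrac{\partial}{\partial a}\,x^{a} = x^{a} \ln x$, the $\ln x$ in the denominator cancels and
$$\frac{dI}{da} = \int_{0}^{1} - \frac{1}{2} x^{a} \, dx = - \frac{1}{2} \left[\frac{x^{a+1}}{a+1}\right]_0^1 = - \frac{1}{2 a + 2}.$$

Integrating with respect to $a$ gives $I(a) = - \frac{\log{\left(a + 1 \right)}}{2} - \frac{\log{\left(5 \right)}}{2} + \log{\left(3 \right)} + C$.

At $a = \frac{4}{5}$ the integrand is identically $0$, so $I(\frac{4}{5}) = 0$. The closed form gives $0$, hence $C = 0$.

Setting $a = \frac{3}{2}$:
$$I = \log{\left(\frac{3 \sqrt{2}}{5} \right)}.$$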